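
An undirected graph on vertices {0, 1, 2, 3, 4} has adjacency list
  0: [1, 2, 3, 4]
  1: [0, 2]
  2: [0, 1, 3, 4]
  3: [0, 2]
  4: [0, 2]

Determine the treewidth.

A width-2 tree decomposition is:
Bags: B1 = {0, 2, 3}  B2 = {0, 2, 4}  B3 = {0, 1, 2}
Tree: B1–B2, B1–B3
Every bag has size at most 3, so the width is 3 − 1 = 2 and tw(G) ≤ 2. On the other hand G contains the 3-clique {0, 1, 2}. A clique must lie in a single bag of any decomposition, so no decomposition can have width below 2. The upper and lower bounds meet at 2, so that is the treewidth.

2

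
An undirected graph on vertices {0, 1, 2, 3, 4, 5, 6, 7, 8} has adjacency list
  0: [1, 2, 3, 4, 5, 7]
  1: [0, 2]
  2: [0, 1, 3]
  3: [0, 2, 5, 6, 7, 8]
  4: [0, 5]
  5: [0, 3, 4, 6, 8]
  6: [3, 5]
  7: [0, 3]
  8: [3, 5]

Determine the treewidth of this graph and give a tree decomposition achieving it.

Every bag has size at most 3, so the width is 3 − 1 = 2 and tw(G) ≤ 2. For the lower bound, the 3 vertices {0, 1, 2} are pairwise adjacent, and any tree decomposition puts a clique entirely inside one bag — forcing width ≥ 2. Hence tw(G) = 2 exactly.

Treewidth 2.
Bags: B1 = {0, 1, 2}  B2 = {0, 2, 3}  B3 = {0, 3, 5}  B4 = {3, 5, 8}  B5 = {0, 4, 5}  B6 = {0, 3, 7}  B7 = {3, 5, 6}
Tree: B1–B2, B2–B3, B3–B4, B3–B5, B2–B6, B4–B7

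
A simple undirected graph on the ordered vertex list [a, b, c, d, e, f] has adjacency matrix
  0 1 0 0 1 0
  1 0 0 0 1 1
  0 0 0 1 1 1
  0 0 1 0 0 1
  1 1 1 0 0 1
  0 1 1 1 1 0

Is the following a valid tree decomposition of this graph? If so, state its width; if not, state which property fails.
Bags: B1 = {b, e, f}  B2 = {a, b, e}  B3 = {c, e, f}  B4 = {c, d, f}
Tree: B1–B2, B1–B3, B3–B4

Vertex coverage: the bags together contain {a, b, c, d, e, f}, the full vertex set. Edge coverage: each edge of G has both endpoints in at least one bag. Running intersection: for every vertex, the bags containing it form a connected subtree. All three properties hold, so this is a valid tree decomposition of width max|bag| − 1 = 2, and hence tw(G) ≤ 2.

Yes; width 2.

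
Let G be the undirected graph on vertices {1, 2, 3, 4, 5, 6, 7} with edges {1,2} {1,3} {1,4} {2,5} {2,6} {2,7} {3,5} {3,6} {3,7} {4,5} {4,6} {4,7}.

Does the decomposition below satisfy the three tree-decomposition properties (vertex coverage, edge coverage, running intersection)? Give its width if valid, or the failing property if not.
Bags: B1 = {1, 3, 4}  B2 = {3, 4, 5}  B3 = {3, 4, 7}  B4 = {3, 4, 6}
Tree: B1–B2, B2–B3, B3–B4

A tree decomposition must satisfy three properties: every vertex lies in some bag; for every edge, both endpoints lie together in some bag; and for every vertex, the bags containing it form a connected subtree. Here vertex 2 appears in no bag, so the decomposition is invalid.

No — vertex 2 appears in no bag.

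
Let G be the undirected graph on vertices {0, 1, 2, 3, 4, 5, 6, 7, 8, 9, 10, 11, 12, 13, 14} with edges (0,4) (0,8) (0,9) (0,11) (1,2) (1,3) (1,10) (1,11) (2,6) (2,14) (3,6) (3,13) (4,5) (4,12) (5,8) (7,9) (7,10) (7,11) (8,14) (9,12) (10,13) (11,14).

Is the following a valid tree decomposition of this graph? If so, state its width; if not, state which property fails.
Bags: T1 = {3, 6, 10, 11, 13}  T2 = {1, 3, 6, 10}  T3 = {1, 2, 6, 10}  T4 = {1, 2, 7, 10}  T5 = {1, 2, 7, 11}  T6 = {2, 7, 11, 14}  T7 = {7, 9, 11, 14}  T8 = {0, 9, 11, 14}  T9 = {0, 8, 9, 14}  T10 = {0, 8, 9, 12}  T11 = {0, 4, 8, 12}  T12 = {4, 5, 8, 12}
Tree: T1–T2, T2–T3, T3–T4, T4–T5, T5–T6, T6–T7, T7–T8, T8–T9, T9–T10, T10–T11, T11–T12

No — bags containing vertex 11 are not connected in the tree.

A tree decomposition must satisfy three properties: every vertex lies in some bag; for every edge, both endpoints lie together in some bag; and for every vertex, the bags containing it form a connected subtree. Here bags containing vertex 11 are not connected in the tree, so the decomposition is invalid.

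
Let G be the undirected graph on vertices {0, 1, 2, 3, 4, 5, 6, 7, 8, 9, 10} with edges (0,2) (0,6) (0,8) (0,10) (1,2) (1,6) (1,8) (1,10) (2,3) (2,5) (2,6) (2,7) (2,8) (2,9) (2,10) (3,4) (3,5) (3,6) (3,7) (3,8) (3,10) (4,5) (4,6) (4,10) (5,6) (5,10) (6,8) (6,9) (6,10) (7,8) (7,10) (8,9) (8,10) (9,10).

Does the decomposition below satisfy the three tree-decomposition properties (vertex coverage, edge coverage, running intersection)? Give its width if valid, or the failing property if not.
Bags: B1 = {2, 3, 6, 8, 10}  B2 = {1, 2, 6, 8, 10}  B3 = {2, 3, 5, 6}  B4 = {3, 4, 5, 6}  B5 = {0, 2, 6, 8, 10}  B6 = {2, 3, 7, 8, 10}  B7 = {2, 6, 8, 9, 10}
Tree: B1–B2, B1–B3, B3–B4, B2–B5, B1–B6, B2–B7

A tree decomposition must satisfy three properties: every vertex lies in some bag; for every edge, both endpoints lie together in some bag; and for every vertex, the bags containing it form a connected subtree. Here edge (10,5) lies in no bag, so the decomposition is invalid.

No — edge (10,5) lies in no bag.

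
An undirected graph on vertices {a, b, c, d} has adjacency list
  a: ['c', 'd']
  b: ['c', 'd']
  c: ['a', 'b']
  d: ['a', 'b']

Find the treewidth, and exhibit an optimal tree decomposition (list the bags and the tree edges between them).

The largest bag has 3 vertices, giving width 2; this decomposition certifies tw(G) ≤ 2. For the lower bound, G contains the cycle b–c–a–d–b, so G is not a forest; only forests have treewidth ≤ 1, hence tw(G) ≥ 2. The upper and lower bounds meet at 2, so that is the treewidth.

Treewidth 2.
Bags: B1 = {a, b, c}  B2 = {a, b, d}
Tree: B1–B2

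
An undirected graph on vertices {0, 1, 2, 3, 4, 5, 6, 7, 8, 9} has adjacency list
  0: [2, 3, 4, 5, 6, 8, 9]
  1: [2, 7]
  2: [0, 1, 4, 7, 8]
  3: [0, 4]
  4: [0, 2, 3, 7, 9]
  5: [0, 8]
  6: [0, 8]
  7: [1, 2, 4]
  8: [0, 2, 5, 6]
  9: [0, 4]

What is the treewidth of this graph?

2

A width-2 tree decomposition is:
Bags: B1 = {0, 2, 8}  B2 = {0, 2, 4}  B3 = {0, 6, 8}  B4 = {0, 3, 4}  B5 = {2, 4, 7}  B6 = {0, 5, 8}  B7 = {1, 2, 7}  B8 = {0, 4, 9}
Tree: B1–B2, B1–B3, B2–B4, B2–B5, B1–B6, B5–B7, B2–B8
Each bag holds 3 vertices, so the decomposition has width 2, which upper-bounds the treewidth. Conversely, {0, 2, 8} is a clique of size 3, and the vertices of any clique must share a bag in every tree decomposition; so some bag has ≥ 3 vertices and tw(G) ≥ 2. Hence tw(G) = 2 exactly.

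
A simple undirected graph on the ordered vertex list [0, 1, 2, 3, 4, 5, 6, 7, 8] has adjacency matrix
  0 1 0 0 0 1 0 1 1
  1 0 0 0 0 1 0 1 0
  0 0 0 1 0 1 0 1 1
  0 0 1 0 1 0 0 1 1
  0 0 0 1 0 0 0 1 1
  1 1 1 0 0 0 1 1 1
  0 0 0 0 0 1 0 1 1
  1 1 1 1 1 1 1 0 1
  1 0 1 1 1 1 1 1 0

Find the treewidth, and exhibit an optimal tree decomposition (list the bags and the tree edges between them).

The largest bag has 4 vertices, giving width 3; this decomposition certifies tw(G) ≤ 3. Conversely, {2, 3, 7, 8} is a clique of size 4, and the vertices of any clique must share a bag in every tree decomposition; so some bag has ≥ 4 vertices and tw(G) ≥ 3. Hence tw(G) = 3 exactly.

Treewidth 3.
Bags: B1 = {0, 5, 7, 8}  B2 = {2, 5, 7, 8}  B3 = {5, 6, 7, 8}  B4 = {0, 1, 5, 7}  B5 = {2, 3, 7, 8}  B6 = {3, 4, 7, 8}
Tree: B1–B2, B2–B3, B1–B4, B2–B5, B5–B6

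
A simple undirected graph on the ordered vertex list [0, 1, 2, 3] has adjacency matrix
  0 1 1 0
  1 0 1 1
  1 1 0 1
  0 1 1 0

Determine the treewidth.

2

A width-2 tree decomposition is:
Bags: B1 = {0, 1, 2}  B2 = {1, 2, 3}
Tree: B1–B2
Each bag holds 3 vertices, so the decomposition has width 2, which upper-bounds the treewidth. For the lower bound, the 3 vertices {0, 1, 2} are pairwise adjacent, and any tree decomposition puts a clique entirely inside one bag — forcing width ≥ 2. Therefore the treewidth is 2.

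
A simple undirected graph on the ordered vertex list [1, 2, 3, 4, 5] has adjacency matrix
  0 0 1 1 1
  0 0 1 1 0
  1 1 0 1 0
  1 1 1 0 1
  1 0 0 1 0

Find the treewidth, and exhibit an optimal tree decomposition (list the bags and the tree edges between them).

Treewidth 2.
One optimal decomposition is:
Bags: B1 = {2, 3, 4}  B2 = {1, 3, 4}  B3 = {1, 4, 5}
Tree: B1–B2, B2–B3

Every bag has size at most 3, so the width is 3 − 1 = 2 and tw(G) ≤ 2. Conversely, {1, 3, 4} is a clique of size 3, and the vertices of any clique must share a bag in every tree decomposition; so some bag has ≥ 3 vertices and tw(G) ≥ 2. The upper and lower bounds meet at 2, so that is the treewidth.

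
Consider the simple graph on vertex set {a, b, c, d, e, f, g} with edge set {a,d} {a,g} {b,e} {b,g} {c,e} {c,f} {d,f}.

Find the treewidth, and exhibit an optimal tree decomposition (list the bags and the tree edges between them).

The largest bag has 3 vertices, giving width 2; this decomposition certifies tw(G) ≤ 2. Since c–e–b–g–a–d–f–c is a cycle in G, G is not acyclic. Forests are exactly the graphs of treewidth ≤ 1, so tw(G) ≥ 2. Combining the bounds, tw(G) = 2.

Treewidth 2.
Bags: B1 = {b, c, e}  B2 = {b, c, g}  B3 = {a, c, g}  B4 = {a, c, d}  B5 = {c, d, f}
Tree: B1–B2, B2–B3, B3–B4, B4–B5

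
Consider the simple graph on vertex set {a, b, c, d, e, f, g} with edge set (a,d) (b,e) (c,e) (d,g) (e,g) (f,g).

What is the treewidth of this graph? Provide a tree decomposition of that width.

Treewidth 1.
Bags: B1 = {e, g}  B2 = {c, e}  B3 = {f, g}  B4 = {d, g}  B5 = {a, d}  B6 = {b, e}
Tree: B1–B2, B1–B3, B3–B4, B4–B5, B2–B6

Each bag holds 2 vertices, so the decomposition has width 1, which upper-bounds the treewidth. Since G has at least one edge (e.g. g–e), it is not an edgeless graph, so tw(G) ≥ 1. Therefore the treewidth is 1.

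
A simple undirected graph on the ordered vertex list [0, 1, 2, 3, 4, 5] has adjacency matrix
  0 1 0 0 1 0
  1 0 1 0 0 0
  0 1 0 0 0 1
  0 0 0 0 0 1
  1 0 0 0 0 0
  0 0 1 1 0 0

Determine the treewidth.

1

A width-1 tree decomposition is:
Bags: B1 = {0, 4}  B2 = {0, 1}  B3 = {1, 2}  B4 = {2, 5}  B5 = {3, 5}
Tree: B1–B2, B2–B3, B3–B4, B4–B5
The largest bag has 2 vertices, giving width 1; this decomposition certifies tw(G) ≤ 1. Any graph with an edge has treewidth ≥ 1, and G has the edge 4–0. Therefore the treewidth is 1.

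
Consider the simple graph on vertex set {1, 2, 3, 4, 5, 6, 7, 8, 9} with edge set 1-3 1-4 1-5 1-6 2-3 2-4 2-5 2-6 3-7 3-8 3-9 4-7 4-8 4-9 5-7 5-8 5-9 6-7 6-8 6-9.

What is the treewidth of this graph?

4

A width-4 tree decomposition is:
Bags: B1 = {3, 4, 5, 6, 9}  B2 = {1, 3, 4, 5, 6}  B3 = {3, 4, 5, 6, 8}  B4 = {3, 4, 5, 6, 7}  B5 = {2, 3, 4, 5, 6}
Tree: B1–B2, B2–B3, B3–B4, B4–B5
Every bag has size at most 5, so the width is 5 − 1 = 4 and tw(G) ≤ 4. For the lower bound: the 5 vertex sets {5,9}, {1,3}, {6,8}, {4}, {7} are disjoint, each induces a connected subgraph, and every pair is joined by at least one edge of G. Contracting each set to a single vertex therefore yields K_{5} as a minor, and since treewidth is minor-monotone, tw(G) ≥ tw(K_{5}) = 4. The upper and lower bounds meet at 4, so that is the treewidth.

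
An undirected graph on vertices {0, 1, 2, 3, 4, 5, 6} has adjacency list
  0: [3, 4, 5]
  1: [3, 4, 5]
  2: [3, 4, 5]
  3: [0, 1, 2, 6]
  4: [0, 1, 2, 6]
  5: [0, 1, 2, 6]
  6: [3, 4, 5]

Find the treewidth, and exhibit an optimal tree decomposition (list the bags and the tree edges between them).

Every bag has size at most 4, so the width is 4 − 1 = 3 and tw(G) ≤ 3. For the lower bound: the 4 vertex sets {2,3}, {1,4}, {5}, {6} are disjoint, each induces a connected subgraph, and every pair is joined by at least one edge of G. Contracting each set to a single vertex therefore yields K_{4} as a minor, and since treewidth is minor-monotone, tw(G) ≥ tw(K_{4}) = 3. Therefore the treewidth is 3.

Treewidth 3.
One optimal decomposition is:
Bags: B1 = {2, 3, 4, 5}  B2 = {1, 3, 4, 5}  B3 = {3, 4, 5, 6}  B4 = {0, 3, 4, 5}
Tree: B1–B2, B2–B3, B3–B4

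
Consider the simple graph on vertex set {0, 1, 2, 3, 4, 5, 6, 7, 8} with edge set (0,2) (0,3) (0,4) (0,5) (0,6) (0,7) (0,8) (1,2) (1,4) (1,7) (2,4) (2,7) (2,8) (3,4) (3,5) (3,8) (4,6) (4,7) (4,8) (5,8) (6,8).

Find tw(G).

A width-3 tree decomposition is:
Bags: B1 = {0, 2, 4, 8}  B2 = {0, 3, 4, 8}  B3 = {0, 2, 4, 7}  B4 = {1, 2, 4, 7}  B5 = {0, 4, 6, 8}  B6 = {0, 3, 5, 8}
Tree: B1–B2, B1–B3, B3–B4, B1–B5, B2–B6
Each bag holds 4 vertices, so the decomposition has width 3, which upper-bounds the treewidth. On the other hand G contains the 4-clique {0, 2, 4, 8}. A clique must lie in a single bag of any decomposition, so no decomposition can have width below 3. The upper and lower bounds meet at 3, so that is the treewidth.

3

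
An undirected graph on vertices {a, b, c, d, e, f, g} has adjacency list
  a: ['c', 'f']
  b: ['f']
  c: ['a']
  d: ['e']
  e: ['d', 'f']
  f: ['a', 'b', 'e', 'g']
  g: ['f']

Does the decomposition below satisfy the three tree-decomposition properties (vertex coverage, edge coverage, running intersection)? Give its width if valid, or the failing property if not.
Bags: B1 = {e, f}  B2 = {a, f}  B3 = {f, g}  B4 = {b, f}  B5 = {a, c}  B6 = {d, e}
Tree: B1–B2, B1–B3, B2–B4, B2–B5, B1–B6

Every vertex of G appears in some bag (union = {a, b, c, d, e, f, g}); every edge is covered by a bag; and for each vertex v the set of bags containing v is connected in the bag tree. The decomposition is therefore valid. The largest bag has 2 vertices, so the width is 1.

Yes; width 1.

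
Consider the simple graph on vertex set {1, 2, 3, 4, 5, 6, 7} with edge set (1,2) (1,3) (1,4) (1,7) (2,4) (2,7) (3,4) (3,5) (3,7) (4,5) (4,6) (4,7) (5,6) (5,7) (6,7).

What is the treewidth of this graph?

A width-3 tree decomposition is:
Bags: B1 = {3, 4, 5, 7}  B2 = {4, 5, 6, 7}  B3 = {1, 3, 4, 7}  B4 = {1, 2, 4, 7}
Tree: B1–B2, B1–B3, B3–B4
Every bag has size at most 4, so the width is 4 − 1 = 3 and tw(G) ≤ 3. On the other hand G contains the 4-clique {1, 2, 4, 7}. A clique must lie in a single bag of any decomposition, so no decomposition can have width below 3. Hence tw(G) = 3 exactly.

3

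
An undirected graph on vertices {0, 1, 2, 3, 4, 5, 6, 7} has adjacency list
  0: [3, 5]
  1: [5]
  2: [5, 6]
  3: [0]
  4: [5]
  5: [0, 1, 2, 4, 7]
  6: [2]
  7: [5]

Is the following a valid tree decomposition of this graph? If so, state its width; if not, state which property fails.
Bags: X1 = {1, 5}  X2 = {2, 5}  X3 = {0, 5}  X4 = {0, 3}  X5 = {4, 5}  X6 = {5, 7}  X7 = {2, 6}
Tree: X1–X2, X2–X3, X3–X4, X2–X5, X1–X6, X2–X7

Yes; width 1.

Checking the three conditions: (i) the bags cover all of {0, 1, 2, 3, 4, 5, 6, 7}; (ii) for each edge, some bag contains both endpoints; (iii) the bags containing any fixed vertex form a subtree. All hold, so the decomposition is valid with width 2 − 1 = 1.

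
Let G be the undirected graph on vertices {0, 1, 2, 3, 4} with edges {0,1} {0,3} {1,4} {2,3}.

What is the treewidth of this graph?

1

A width-1 tree decomposition is:
Bags: B1 = {1, 4}  B2 = {0, 1}  B3 = {0, 3}  B4 = {2, 3}
Tree: B1–B2, B2–B3, B3–B4
Each bag holds 2 vertices, so the decomposition has width 1, which upper-bounds the treewidth. Since G has at least one edge (e.g. 4–1), it is not an edgeless graph, so tw(G) ≥ 1. Combining the bounds, tw(G) = 1.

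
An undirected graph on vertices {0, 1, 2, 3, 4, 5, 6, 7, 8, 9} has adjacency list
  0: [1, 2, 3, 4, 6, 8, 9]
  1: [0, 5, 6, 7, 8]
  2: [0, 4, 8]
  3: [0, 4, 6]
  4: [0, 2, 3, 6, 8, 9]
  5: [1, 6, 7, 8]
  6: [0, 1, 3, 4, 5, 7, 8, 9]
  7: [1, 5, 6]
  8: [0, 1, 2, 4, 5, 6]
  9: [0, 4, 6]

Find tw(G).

A width-3 tree decomposition is:
Bags: B1 = {1, 5, 6, 8}  B2 = {0, 1, 6, 8}  B3 = {1, 5, 6, 7}  B4 = {0, 4, 6, 8}  B5 = {0, 4, 6, 9}  B6 = {0, 3, 4, 6}  B7 = {0, 2, 4, 8}
Tree: B1–B2, B1–B3, B2–B4, B4–B5, B5–B6, B4–B7
Every bag has size at most 4, so the width is 4 − 1 = 3 and tw(G) ≤ 3. Conversely, {0, 2, 4, 8} is a clique of size 4, and the vertices of any clique must share a bag in every tree decomposition; so some bag has ≥ 4 vertices and tw(G) ≥ 3. Hence tw(G) = 3 exactly.

3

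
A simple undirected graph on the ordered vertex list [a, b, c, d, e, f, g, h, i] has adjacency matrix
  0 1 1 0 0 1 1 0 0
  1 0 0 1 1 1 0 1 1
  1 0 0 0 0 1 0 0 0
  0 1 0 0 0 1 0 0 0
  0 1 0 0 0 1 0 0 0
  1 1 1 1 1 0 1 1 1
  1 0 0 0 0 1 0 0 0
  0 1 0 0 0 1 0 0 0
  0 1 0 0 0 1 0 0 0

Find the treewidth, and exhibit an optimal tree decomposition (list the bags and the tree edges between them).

The largest bag has 3 vertices, giving width 2; this decomposition certifies tw(G) ≤ 2. On the other hand G contains the 3-clique {a, f, g}. A clique must lie in a single bag of any decomposition, so no decomposition can have width below 2. Combining the bounds, tw(G) = 2.

Treewidth 2.
One optimal decomposition is:
Bags: B1 = {b, f, i}  B2 = {a, b, f}  B3 = {b, d, f}  B4 = {b, f, h}  B5 = {b, e, f}  B6 = {a, f, g}  B7 = {a, c, f}
Tree: B1–B2, B1–B3, B3–B4, B2–B5, B2–B6, B6–B7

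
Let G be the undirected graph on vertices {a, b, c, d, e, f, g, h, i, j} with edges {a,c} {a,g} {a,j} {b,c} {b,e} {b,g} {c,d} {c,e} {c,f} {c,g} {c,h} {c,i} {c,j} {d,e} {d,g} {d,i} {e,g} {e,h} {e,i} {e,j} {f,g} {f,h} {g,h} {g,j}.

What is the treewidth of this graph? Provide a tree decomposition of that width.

Each bag holds 4 vertices, so the decomposition has width 3, which upper-bounds the treewidth. On the other hand G contains the 4-clique {a, c, g, j}. A clique must lie in a single bag of any decomposition, so no decomposition can have width below 3. Hence tw(G) = 3 exactly.

Treewidth 3.
One such decomposition:
Bags: B1 = {c, e, g, j}  B2 = {b, c, e, g}  B3 = {a, c, g, j}  B4 = {c, d, e, g}  B5 = {c, e, g, h}  B6 = {c, f, g, h}  B7 = {c, d, e, i}
Tree: B1–B2, B1–B3, B1–B4, B1–B5, B5–B6, B4–B7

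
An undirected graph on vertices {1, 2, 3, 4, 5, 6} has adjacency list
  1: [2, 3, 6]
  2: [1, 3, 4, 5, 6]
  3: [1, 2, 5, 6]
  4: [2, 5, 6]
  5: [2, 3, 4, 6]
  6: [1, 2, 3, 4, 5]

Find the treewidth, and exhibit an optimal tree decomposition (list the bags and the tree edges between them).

The largest bag has 4 vertices, giving width 3; this decomposition certifies tw(G) ≤ 3. On the other hand G contains the 4-clique {1, 2, 3, 6}. A clique must lie in a single bag of any decomposition, so no decomposition can have width below 3. Therefore the treewidth is 3.

Treewidth 3.
Bags: B1 = {1, 2, 3, 6}  B2 = {2, 3, 5, 6}  B3 = {2, 4, 5, 6}
Tree: B1–B2, B2–B3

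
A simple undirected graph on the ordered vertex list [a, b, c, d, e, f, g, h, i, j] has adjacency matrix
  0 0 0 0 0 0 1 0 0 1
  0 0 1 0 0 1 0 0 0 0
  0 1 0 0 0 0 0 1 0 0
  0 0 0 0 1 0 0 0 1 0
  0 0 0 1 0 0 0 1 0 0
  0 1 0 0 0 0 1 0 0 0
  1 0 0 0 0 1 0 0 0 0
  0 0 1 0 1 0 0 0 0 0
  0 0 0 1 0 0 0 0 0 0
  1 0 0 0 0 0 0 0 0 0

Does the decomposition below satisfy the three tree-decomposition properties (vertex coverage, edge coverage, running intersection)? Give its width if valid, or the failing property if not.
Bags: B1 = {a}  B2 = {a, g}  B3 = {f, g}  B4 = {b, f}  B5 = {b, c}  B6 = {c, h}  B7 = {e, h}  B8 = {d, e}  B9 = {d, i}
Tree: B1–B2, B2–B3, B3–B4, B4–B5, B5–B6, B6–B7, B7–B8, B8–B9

A tree decomposition must satisfy three properties: every vertex lies in some bag; for every edge, both endpoints lie together in some bag; and for every vertex, the bags containing it form a connected subtree. Here vertex j appears in no bag, so the decomposition is invalid.

No — vertex j appears in no bag.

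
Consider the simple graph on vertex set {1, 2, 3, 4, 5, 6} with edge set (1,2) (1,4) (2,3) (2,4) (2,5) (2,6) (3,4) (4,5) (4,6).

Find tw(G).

2

A width-2 tree decomposition is:
Bags: B1 = {2, 4, 5}  B2 = {2, 3, 4}  B3 = {1, 2, 4}  B4 = {2, 4, 6}
Tree: B1–B2, B2–B3, B1–B4
Each bag holds 3 vertices, so the decomposition has width 2, which upper-bounds the treewidth. For the lower bound, the 3 vertices {1, 2, 4} are pairwise adjacent, and any tree decomposition puts a clique entirely inside one bag — forcing width ≥ 2. Therefore the treewidth is 2.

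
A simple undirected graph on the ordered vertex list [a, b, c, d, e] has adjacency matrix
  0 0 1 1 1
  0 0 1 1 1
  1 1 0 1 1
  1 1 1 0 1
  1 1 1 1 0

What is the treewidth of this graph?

3

A width-3 tree decomposition is:
Bags: B1 = {a, c, d, e}  B2 = {b, c, d, e}
Tree: B1–B2
Every bag has size at most 4, so the width is 4 − 1 = 3 and tw(G) ≤ 3. Conversely, {a, c, d, e} is a clique of size 4, and the vertices of any clique must share a bag in every tree decomposition; so some bag has ≥ 4 vertices and tw(G) ≥ 3. Hence tw(G) = 3 exactly.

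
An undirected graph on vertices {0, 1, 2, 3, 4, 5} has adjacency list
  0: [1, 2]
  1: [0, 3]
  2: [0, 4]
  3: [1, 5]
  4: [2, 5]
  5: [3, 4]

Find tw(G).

A width-2 tree decomposition is:
Bags: B1 = {2, 4, 5}  B2 = {0, 2, 5}  B3 = {0, 1, 5}  B4 = {1, 3, 5}
Tree: B1–B2, B2–B3, B3–B4
Each bag holds 3 vertices, so the decomposition has width 2, which upper-bounds the treewidth. The edges 5–4–2–0–1–3–5 form a cycle, so G is not a tree and its treewidth is at least 2. Therefore the treewidth is 2.

2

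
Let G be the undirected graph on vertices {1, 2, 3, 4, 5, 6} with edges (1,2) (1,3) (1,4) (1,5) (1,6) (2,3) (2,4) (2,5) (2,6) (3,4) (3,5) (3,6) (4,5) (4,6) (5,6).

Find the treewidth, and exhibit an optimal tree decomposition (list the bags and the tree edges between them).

Treewidth 5.
One optimal decomposition is:
Bags: B1 = {1, 2, 3, 4, 5, 6}
Tree: (single bag)

With just one bag of size 6, the width is 6 − 1 = 5, so tw(G) ≤ 5. For the lower bound, the 6 vertices {1, 2, 3, 4, 5, 6} are pairwise adjacent, and any tree decomposition puts a clique entirely inside one bag — forcing width ≥ 5. Combining the bounds, tw(G) = 5.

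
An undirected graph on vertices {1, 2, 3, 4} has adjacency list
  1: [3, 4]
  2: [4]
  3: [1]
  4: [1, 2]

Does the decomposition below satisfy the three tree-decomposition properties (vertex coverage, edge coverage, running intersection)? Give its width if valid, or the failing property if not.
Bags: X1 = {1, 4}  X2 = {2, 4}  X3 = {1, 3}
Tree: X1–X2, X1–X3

Every vertex of G appears in some bag (union = {1, 2, 3, 4}); every edge is covered by a bag; and for each vertex v the set of bags containing v is connected in the bag tree. The decomposition is therefore valid. The largest bag has 2 vertices, so the width is 1.

Yes; width 1.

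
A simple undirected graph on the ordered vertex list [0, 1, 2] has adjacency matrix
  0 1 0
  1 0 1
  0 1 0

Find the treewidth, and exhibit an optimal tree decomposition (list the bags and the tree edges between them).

The largest bag has 2 vertices, giving width 1; this decomposition certifies tw(G) ≤ 1. G has an edge, so its treewidth is at least 1. Therefore the treewidth is 1.

Treewidth 1.
One optimal decomposition is:
Bags: B1 = {1, 2}  B2 = {0, 1}
Tree: B1–B2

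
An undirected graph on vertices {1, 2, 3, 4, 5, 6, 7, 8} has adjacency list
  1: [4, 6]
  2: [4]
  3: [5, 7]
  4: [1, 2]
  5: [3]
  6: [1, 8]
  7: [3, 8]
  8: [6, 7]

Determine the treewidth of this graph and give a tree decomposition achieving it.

Every bag has size at most 2, so the width is 2 − 1 = 1 and tw(G) ≤ 1. G has an edge, so its treewidth is at least 1. Combining the bounds, tw(G) = 1.

Treewidth 1.
Bags: B1 = {3, 5}  B2 = {3, 7}  B3 = {7, 8}  B4 = {6, 8}  B5 = {1, 6}  B6 = {1, 4}  B7 = {2, 4}
Tree: B1–B2, B2–B3, B3–B4, B4–B5, B5–B6, B6–B7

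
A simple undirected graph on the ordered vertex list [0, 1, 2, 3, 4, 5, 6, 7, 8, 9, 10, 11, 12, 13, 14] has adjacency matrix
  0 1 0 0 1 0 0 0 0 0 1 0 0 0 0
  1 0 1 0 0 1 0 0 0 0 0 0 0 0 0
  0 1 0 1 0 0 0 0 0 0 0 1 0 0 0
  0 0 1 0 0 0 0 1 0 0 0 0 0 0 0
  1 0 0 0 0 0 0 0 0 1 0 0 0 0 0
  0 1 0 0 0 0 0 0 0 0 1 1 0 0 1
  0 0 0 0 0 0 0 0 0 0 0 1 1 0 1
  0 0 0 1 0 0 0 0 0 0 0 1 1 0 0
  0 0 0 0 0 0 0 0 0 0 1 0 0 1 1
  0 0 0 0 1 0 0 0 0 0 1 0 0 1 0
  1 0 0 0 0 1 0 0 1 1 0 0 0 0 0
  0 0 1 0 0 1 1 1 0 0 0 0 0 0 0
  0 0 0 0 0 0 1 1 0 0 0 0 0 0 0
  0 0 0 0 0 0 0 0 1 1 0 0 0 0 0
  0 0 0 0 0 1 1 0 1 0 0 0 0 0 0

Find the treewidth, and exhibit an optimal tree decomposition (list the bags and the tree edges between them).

Treewidth 3.
One optimal decomposition is:
Bags: B1 = {3, 6, 7, 12}  B2 = {3, 6, 7, 11}  B3 = {2, 3, 6, 11}  B4 = {2, 6, 11, 14}  B5 = {2, 5, 11, 14}  B6 = {1, 2, 5, 14}  B7 = {1, 5, 8, 14}  B8 = {1, 5, 8, 10}  B9 = {0, 1, 8, 10}  B10 = {0, 8, 10, 13}  B11 = {0, 9, 10, 13}  B12 = {0, 4, 9, 13}
Tree: B1–B2, B2–B3, B3–B4, B4–B5, B5–B6, B6–B7, B7–B8, B8–B9, B9–B10, B10–B11, B11–B12

Each bag holds 4 vertices, so the decomposition has width 3, which upper-bounds the treewidth. For the lower bound: the 4 vertex sets {3,7,12}, {6}, {11}, {1,2,5,14} are disjoint, each induces a connected subgraph, and every pair is joined by at least one edge of G. Contracting each set to a single vertex therefore yields K_{4} as a minor, and since treewidth is minor-monotone, tw(G) ≥ tw(K_{4}) = 3. Combining the bounds, tw(G) = 3.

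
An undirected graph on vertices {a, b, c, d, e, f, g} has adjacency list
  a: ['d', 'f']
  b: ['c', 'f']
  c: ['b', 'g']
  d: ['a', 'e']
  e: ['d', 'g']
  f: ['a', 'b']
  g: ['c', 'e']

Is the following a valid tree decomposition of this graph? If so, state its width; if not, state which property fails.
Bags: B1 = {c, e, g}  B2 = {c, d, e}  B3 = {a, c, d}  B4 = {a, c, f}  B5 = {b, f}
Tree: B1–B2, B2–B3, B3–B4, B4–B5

No — edge (c,b) lies in no bag.

A tree decomposition must satisfy three properties: every vertex lies in some bag; for every edge, both endpoints lie together in some bag; and for every vertex, the bags containing it form a connected subtree. Here edge (c,b) lies in no bag, so the decomposition is invalid.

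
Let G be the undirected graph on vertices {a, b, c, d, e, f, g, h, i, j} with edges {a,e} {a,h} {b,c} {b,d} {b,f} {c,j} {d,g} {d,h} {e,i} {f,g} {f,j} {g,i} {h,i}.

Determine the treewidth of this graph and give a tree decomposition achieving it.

Every bag has size at most 3, so the width is 3 − 1 = 2 and tw(G) ≤ 2. The edges j–c–b–f–j form a cycle, so G is not a tree and its treewidth is at least 2. Therefore the treewidth is 2.

Treewidth 2.
One optimal decomposition is:
Bags: B1 = {c, f, j}  B2 = {b, c, f}  B3 = {b, f, g}  B4 = {b, d, g}  B5 = {d, g, i}  B6 = {d, h, i}  B7 = {e, h, i}  B8 = {a, e, h}
Tree: B1–B2, B2–B3, B3–B4, B4–B5, B5–B6, B6–B7, B7–B8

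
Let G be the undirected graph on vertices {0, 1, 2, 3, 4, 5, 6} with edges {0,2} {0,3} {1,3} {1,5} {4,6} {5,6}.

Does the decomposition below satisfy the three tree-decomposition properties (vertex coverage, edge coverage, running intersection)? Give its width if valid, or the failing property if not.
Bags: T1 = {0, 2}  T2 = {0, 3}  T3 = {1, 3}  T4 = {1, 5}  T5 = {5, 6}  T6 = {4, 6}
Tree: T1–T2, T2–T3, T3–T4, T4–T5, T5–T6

Yes; width 1.

Vertex coverage: the bags together contain {0, 1, 2, 3, 4, 5, 6}, the full vertex set. Edge coverage: each edge of G has both endpoints in at least one bag. Running intersection: for every vertex, the bags containing it form a connected subtree. All three properties hold, so this is a valid tree decomposition of width max|bag| − 1 = 1, and hence tw(G) ≤ 1.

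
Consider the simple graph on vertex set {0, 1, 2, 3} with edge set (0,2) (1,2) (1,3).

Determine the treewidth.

1

A width-1 tree decomposition is:
Bags: B1 = {1, 3}  B2 = {1, 2}  B3 = {0, 2}
Tree: B1–B2, B2–B3
The largest bag has 2 vertices, giving width 1; this decomposition certifies tw(G) ≤ 1. G has an edge, so its treewidth is at least 1. Hence tw(G) = 1 exactly.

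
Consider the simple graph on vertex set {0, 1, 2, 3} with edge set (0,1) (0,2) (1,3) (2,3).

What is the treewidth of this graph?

2

A width-2 tree decomposition is:
Bags: B1 = {1, 2, 3}  B2 = {0, 1, 2}
Tree: B1–B2
The largest bag has 3 vertices, giving width 2; this decomposition certifies tw(G) ≤ 2. The edges 2–3–1–0–2 form a cycle, so G is not a tree and its treewidth is at least 2. Hence tw(G) = 2 exactly.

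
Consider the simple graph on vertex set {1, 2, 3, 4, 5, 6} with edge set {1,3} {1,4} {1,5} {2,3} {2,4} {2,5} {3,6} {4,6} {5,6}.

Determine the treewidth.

3

A width-3 tree decomposition is:
Bags: B1 = {1, 2, 5, 6}  B2 = {1, 2, 4, 6}  B3 = {1, 2, 3, 6}
Tree: B1–B2, B2–B3
The largest bag has 4 vertices, giving width 3; this decomposition certifies tw(G) ≤ 3. For the lower bound: the 4 vertex sets {5,6}, {2,4}, {1}, {3} are disjoint, each induces a connected subgraph, and every pair is joined by at least one edge of G. Contracting each set to a single vertex therefore yields K_{4} as a minor, and since treewidth is minor-monotone, tw(G) ≥ tw(K_{4}) = 3. Combining the bounds, tw(G) = 3.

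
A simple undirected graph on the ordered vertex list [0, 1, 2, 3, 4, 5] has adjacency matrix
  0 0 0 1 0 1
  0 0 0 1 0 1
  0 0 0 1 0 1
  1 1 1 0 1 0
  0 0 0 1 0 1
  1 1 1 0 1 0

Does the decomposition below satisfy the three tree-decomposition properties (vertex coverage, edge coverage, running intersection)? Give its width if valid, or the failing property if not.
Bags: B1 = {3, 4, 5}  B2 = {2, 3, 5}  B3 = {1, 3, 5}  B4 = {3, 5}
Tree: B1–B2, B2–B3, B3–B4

A tree decomposition must satisfy three properties: every vertex lies in some bag; for every edge, both endpoints lie together in some bag; and for every vertex, the bags containing it form a connected subtree. Here vertex 0 appears in no bag, so the decomposition is invalid.

No — vertex 0 appears in no bag.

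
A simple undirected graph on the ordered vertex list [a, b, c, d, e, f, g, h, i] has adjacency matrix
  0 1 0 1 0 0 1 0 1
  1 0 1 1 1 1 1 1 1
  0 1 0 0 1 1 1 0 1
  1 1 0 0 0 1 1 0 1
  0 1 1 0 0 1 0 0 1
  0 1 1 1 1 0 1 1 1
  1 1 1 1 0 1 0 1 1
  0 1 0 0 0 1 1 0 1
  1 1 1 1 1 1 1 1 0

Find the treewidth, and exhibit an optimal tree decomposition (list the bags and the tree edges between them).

Treewidth 4.
Bags: B1 = {b, d, f, g, i}  B2 = {b, f, g, h, i}  B3 = {b, c, f, g, i}  B4 = {a, b, d, g, i}  B5 = {b, c, e, f, i}
Tree: B1–B2, B1–B3, B1–B4, B3–B5

Each bag holds 5 vertices, so the decomposition has width 4, which upper-bounds the treewidth. Conversely, {a, b, d, g, i} is a clique of size 5, and the vertices of any clique must share a bag in every tree decomposition; so some bag has ≥ 5 vertices and tw(G) ≥ 4. Hence tw(G) = 4 exactly.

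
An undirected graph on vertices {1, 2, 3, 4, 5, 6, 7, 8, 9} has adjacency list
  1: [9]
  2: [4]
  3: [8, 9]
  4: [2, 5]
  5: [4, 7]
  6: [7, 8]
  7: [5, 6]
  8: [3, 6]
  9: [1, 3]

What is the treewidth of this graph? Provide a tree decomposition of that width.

Each bag holds 2 vertices, so the decomposition has width 1, which upper-bounds the treewidth. Any graph with an edge has treewidth ≥ 1, and G has the edge 2–4. Hence tw(G) = 1 exactly.

Treewidth 1.
One optimal decomposition is:
Bags: B1 = {2, 4}  B2 = {4, 5}  B3 = {5, 7}  B4 = {6, 7}  B5 = {6, 8}  B6 = {3, 8}  B7 = {3, 9}  B8 = {1, 9}
Tree: B1–B2, B2–B3, B3–B4, B4–B5, B5–B6, B6–B7, B7–B8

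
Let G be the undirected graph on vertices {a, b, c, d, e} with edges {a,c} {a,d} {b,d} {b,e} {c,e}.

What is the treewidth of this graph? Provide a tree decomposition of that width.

Treewidth 2.
One optimal decomposition is:
Bags: B1 = {a, b, d}  B2 = {a, b, c}  B3 = {b, c, e}
Tree: B1–B2, B2–B3

The largest bag has 3 vertices, giving width 2; this decomposition certifies tw(G) ≤ 2. For the lower bound, G contains the cycle b–d–a–c–e–b, so G is not a forest; only forests have treewidth ≤ 1, hence tw(G) ≥ 2. Combining the bounds, tw(G) = 2.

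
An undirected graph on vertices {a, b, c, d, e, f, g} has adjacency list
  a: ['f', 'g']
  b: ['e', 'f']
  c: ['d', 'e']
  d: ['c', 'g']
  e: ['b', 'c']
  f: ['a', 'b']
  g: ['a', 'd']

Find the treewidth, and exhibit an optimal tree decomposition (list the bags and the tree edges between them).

Treewidth 2.
One such decomposition:
Bags: B1 = {a, f, g}  B2 = {b, f, g}  B3 = {b, e, g}  B4 = {c, e, g}  B5 = {c, d, g}
Tree: B1–B2, B2–B3, B3–B4, B4–B5

Each bag holds 3 vertices, so the decomposition has width 2, which upper-bounds the treewidth. Since g–a–f–b–e–c–d–g is a cycle in G, G is not acyclic. Forests are exactly the graphs of treewidth ≤ 1, so tw(G) ≥ 2. The upper and lower bounds meet at 2, so that is the treewidth.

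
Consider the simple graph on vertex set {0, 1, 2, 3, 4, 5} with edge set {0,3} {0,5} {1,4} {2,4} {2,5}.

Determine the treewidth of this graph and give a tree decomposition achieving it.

Every bag has size at most 2, so the width is 2 − 1 = 1 and tw(G) ≤ 1. G has an edge, so its treewidth is at least 1. Combining the bounds, tw(G) = 1.

Treewidth 1.
One such decomposition:
Bags: B1 = {1, 4}  B2 = {2, 4}  B3 = {2, 5}  B4 = {0, 5}  B5 = {0, 3}
Tree: B1–B2, B2–B3, B3–B4, B4–B5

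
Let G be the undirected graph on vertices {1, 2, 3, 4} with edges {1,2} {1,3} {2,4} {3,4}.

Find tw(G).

2

A width-2 tree decomposition is:
Bags: B1 = {2, 3, 4}  B2 = {1, 2, 3}
Tree: B1–B2
Each bag holds 3 vertices, so the decomposition has width 2, which upper-bounds the treewidth. The edges 2–4–3–1–2 form a cycle, so G is not a tree and its treewidth is at least 2. Hence tw(G) = 2 exactly.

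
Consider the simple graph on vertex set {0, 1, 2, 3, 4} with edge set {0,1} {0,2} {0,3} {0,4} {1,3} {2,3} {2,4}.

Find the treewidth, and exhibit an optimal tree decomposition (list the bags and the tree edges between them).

Treewidth 2.
One optimal decomposition is:
Bags: B1 = {0, 2, 4}  B2 = {0, 2, 3}  B3 = {0, 1, 3}
Tree: B1–B2, B2–B3

Every bag has size at most 3, so the width is 3 − 1 = 2 and tw(G) ≤ 2. Conversely, {0, 1, 3} is a clique of size 3, and the vertices of any clique must share a bag in every tree decomposition; so some bag has ≥ 3 vertices and tw(G) ≥ 2. The upper and lower bounds meet at 2, so that is the treewidth.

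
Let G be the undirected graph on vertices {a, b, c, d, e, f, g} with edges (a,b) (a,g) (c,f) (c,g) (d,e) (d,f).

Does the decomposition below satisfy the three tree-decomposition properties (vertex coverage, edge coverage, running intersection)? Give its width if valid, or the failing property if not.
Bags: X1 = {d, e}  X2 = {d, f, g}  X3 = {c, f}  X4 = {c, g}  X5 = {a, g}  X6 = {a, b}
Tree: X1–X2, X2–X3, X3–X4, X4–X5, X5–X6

No — bags containing vertex g are not connected in the tree.

A tree decomposition must satisfy three properties: every vertex lies in some bag; for every edge, both endpoints lie together in some bag; and for every vertex, the bags containing it form a connected subtree. Here bags containing vertex g are not connected in the tree, so the decomposition is invalid.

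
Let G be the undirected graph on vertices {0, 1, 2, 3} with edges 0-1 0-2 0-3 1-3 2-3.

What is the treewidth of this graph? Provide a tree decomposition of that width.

Treewidth 2.
One optimal decomposition is:
Bags: B1 = {0, 2, 3}  B2 = {0, 1, 3}
Tree: B1–B2

The largest bag has 3 vertices, giving width 2; this decomposition certifies tw(G) ≤ 2. On the other hand G contains the 3-clique {0, 1, 3}. A clique must lie in a single bag of any decomposition, so no decomposition can have width below 2. Therefore the treewidth is 2.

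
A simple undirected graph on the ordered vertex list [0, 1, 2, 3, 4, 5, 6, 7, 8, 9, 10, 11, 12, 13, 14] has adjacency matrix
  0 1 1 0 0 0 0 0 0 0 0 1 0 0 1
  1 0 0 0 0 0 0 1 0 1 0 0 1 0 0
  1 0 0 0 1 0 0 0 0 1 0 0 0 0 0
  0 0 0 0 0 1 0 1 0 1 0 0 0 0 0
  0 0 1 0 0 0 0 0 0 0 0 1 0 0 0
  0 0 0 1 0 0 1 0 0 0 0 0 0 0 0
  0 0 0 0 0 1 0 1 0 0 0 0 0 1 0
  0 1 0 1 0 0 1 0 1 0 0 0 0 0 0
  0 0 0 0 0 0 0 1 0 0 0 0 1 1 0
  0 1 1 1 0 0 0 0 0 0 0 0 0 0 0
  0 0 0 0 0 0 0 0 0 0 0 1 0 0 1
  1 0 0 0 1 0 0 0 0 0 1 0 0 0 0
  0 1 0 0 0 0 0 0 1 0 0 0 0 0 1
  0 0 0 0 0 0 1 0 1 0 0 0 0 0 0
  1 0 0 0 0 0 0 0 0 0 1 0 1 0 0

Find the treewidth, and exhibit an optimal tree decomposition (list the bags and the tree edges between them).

Every bag has size at most 4, so the width is 4 − 1 = 3 and tw(G) ≤ 3. For the lower bound: the 4 vertex sets {5,6,13}, {8}, {7}, {1,3,9,12} are disjoint, each induces a connected subgraph, and every pair is joined by at least one edge of G. Contracting each set to a single vertex therefore yields K_{4} as a minor, and since treewidth is minor-monotone, tw(G) ≥ tw(K_{4}) = 3. Combining the bounds, tw(G) = 3.

Treewidth 3.
One such decomposition:
Bags: B1 = {5, 6, 8, 13}  B2 = {5, 6, 7, 8}  B3 = {3, 5, 7, 8}  B4 = {3, 7, 8, 12}  B5 = {1, 3, 7, 12}  B6 = {1, 3, 9, 12}  B7 = {1, 9, 12, 14}  B8 = {0, 1, 9, 14}  B9 = {0, 2, 9, 14}  B10 = {0, 2, 10, 14}  B11 = {0, 2, 10, 11}  B12 = {2, 4, 10, 11}
Tree: B1–B2, B2–B3, B3–B4, B4–B5, B5–B6, B6–B7, B7–B8, B8–B9, B9–B10, B10–B11, B11–B12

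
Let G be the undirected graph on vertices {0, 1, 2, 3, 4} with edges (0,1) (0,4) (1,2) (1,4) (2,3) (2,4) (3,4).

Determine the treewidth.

2

A width-2 tree decomposition is:
Bags: B1 = {0, 1, 4}  B2 = {1, 2, 4}  B3 = {2, 3, 4}
Tree: B1–B2, B2–B3
Every bag has size at most 3, so the width is 3 − 1 = 2 and tw(G) ≤ 2. Conversely, {0, 1, 4} is a clique of size 3, and the vertices of any clique must share a bag in every tree decomposition; so some bag has ≥ 3 vertices and tw(G) ≥ 2. Combining the bounds, tw(G) = 2.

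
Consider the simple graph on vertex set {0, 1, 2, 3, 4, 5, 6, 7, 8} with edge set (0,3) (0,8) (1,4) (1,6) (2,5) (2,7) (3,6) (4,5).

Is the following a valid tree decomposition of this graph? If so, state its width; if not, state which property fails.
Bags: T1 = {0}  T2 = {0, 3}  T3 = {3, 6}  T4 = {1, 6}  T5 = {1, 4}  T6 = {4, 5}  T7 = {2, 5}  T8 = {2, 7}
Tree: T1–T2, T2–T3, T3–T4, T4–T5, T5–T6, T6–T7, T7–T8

No — vertex 8 appears in no bag.

A tree decomposition must satisfy three properties: every vertex lies in some bag; for every edge, both endpoints lie together in some bag; and for every vertex, the bags containing it form a connected subtree. Here vertex 8 appears in no bag, so the decomposition is invalid.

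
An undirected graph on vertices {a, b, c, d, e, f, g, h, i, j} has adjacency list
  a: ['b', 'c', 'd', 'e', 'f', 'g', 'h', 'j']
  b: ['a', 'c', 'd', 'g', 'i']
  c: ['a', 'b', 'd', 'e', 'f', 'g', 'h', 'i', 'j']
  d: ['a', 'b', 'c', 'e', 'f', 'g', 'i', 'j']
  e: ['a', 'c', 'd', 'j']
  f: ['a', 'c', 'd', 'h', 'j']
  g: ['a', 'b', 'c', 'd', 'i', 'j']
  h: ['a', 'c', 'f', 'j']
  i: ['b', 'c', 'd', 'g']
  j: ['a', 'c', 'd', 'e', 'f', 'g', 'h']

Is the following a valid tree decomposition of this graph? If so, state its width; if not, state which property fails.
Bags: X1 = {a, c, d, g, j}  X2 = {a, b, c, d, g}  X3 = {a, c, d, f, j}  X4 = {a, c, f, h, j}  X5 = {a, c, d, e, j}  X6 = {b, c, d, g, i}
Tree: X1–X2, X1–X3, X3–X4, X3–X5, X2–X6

Yes; width 4.

Vertex coverage: the bags together contain {a, b, c, d, e, f, g, h, i, j}, the full vertex set. Edge coverage: each edge of G has both endpoints in at least one bag. Running intersection: for every vertex, the bags containing it form a connected subtree. All three properties hold, so this is a valid tree decomposition of width max|bag| − 1 = 4, and hence tw(G) ≤ 4.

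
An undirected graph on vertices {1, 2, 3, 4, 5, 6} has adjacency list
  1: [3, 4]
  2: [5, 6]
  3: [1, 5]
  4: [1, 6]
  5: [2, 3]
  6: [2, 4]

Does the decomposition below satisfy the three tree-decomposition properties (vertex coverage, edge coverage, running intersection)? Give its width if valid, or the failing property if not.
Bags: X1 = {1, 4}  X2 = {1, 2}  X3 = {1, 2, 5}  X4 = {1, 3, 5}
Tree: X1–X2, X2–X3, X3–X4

A tree decomposition must satisfy three properties: every vertex lies in some bag; for every edge, both endpoints lie together in some bag; and for every vertex, the bags containing it form a connected subtree. Here vertex 6 appears in no bag, so the decomposition is invalid.

No — vertex 6 appears in no bag.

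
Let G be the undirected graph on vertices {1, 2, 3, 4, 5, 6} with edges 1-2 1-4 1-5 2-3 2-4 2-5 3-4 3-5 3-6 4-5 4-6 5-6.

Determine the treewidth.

A width-3 tree decomposition is:
Bags: B1 = {1, 2, 4, 5}  B2 = {2, 3, 4, 5}  B3 = {3, 4, 5, 6}
Tree: B1–B2, B2–B3
Each bag holds 4 vertices, so the decomposition has width 3, which upper-bounds the treewidth. Conversely, {1, 2, 4, 5} is a clique of size 4, and the vertices of any clique must share a bag in every tree decomposition; so some bag has ≥ 4 vertices and tw(G) ≥ 3. The upper and lower bounds meet at 3, so that is the treewidth.

3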